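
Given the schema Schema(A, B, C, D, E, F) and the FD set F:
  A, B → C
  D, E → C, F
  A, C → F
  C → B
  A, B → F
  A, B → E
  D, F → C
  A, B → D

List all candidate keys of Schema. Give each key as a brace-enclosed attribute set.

{A, B}, {A, C}, {A, D, E}, {A, D, F}

No FD produces {A}, so it must be in every candidate key.
Closure of {A, B} is {A, B, C, D, E, F}, the whole schema; {A, B} is a candidate key.
Closure of {A, C} is {A, B, C, D, E, F}, the whole schema; {A, C} is a candidate key.
Closure of {A, D, E} is {A, B, C, D, E, F}, the whole schema; {A, D, E} is a candidate key.
Closure of {A, D, F} is {A, B, C, D, E, F}, the whole schema; {A, D, F} is a candidate key.
No proper subset of any of these is a key, and no other minimal superkey exists.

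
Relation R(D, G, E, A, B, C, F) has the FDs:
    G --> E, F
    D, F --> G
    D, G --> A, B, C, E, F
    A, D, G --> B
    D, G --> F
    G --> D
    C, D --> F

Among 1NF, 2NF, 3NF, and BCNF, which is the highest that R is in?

BCNF

Candidate keys: {C, D}, {D, F}, {G}. Prime attributes: {C, D, F, G}.
Each dependency's left side is a superkey — BCNF holds.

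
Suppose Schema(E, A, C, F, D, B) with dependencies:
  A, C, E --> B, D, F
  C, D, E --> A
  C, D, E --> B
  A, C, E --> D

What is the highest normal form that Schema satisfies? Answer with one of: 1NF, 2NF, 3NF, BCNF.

BCNF

Candidate keys: {A, C, E}, {C, D, E}. Prime attributes: {A, C, D, E}.
Every FD has a superkey on the left, so the relation is in BCNF.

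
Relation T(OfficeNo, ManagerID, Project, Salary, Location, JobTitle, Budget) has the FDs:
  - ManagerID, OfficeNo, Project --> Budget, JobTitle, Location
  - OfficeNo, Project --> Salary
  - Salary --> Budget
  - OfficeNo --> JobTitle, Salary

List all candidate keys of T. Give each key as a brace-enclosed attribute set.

{ManagerID, OfficeNo, Project}

Attributes never on any right-hand side: {ManagerID, OfficeNo, Project} — every candidate key must contain all of them.
Closure of {ManagerID, OfficeNo, Project} is {Budget, JobTitle, Location, ManagerID, OfficeNo, Project, Salary}, the whole schema; {ManagerID, OfficeNo, Project} is a candidate key.
No other minimal set has full closure, so this is the only candidate key.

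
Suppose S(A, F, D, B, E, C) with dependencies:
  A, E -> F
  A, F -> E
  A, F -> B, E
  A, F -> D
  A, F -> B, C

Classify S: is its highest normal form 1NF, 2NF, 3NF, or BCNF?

BCNF

Candidate keys: {A, E}, {A, F}. Prime attributes: {A, E, F}.
Every FD has a superkey on the left, so the relation is in BCNF.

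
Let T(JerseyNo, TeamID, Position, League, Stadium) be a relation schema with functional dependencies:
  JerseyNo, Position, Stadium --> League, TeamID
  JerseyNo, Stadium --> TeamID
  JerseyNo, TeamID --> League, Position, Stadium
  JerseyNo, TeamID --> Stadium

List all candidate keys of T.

No FD produces {JerseyNo}, so it must be in every candidate key.
{JerseyNo, Stadium}⁺ = {JerseyNo, League, Position, Stadium, TeamID}, which is every attribute, so {JerseyNo, Stadium} is a candidate key.
{JerseyNo, TeamID}⁺ = {JerseyNo, League, Position, Stadium, TeamID}, which is every attribute, so {JerseyNo, TeamID} is a candidate key.
These are minimal and exhaustive — every other superkey contains one of them.

{JerseyNo, Stadium}, {JerseyNo, TeamID}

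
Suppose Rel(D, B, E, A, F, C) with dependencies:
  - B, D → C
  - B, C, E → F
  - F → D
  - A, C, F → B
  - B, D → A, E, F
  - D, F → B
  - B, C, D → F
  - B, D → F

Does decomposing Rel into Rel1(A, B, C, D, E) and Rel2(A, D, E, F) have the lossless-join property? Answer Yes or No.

Rel1 ∩ Rel2 = {A, D, E}; its closure under F is {A, D, E}.
Rel1 ⊄ {A, D, E} and Rel2 ⊄ {A, D, E}, so the split is lossy.

No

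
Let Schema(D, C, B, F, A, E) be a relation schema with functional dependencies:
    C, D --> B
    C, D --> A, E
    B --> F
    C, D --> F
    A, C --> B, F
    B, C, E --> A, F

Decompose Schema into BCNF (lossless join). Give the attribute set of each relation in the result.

{A, B, C}; {A, C, D, E}; {B, F}

Candidate key of the original relation: {C, D}.
{A, B, C, D, E, F}: {B} determines {B, F} here but is not a superkey — split on B --> F, giving {B, F} and {A, B, C, D, E}.
{B, F} is in BCNF.
{A, B, C, D, E}: {A, C} determines {A, B, C} here but is not a superkey — split on A, C --> B, giving {A, B, C} and {A, C, D, E}.
{A, B, C} is in BCNF.
{A, C, D, E} is in BCNF.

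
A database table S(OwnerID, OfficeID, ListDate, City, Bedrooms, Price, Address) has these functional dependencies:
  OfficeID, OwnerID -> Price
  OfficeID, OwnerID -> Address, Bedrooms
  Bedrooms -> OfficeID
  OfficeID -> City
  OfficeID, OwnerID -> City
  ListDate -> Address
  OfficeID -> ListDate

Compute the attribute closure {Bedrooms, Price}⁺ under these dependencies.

Start with {Bedrooms, Price}.
Bedrooms -> OfficeID applies; add {OfficeID} → now {Bedrooms, OfficeID, Price}.
OfficeID -> City applies; add {City} → now {Bedrooms, City, OfficeID, Price}.
OfficeID -> ListDate applies; add {ListDate} → now {Bedrooms, City, ListDate, OfficeID, Price}.
ListDate -> Address applies; add {Address} → now {Address, Bedrooms, City, ListDate, OfficeID, Price}.
No further FD applies.

{Address, Bedrooms, City, ListDate, OfficeID, Price}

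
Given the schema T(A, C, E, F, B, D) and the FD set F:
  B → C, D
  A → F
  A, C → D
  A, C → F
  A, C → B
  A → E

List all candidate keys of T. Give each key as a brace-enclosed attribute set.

{A, B}, {A, C}

No FD produces {A}, so it must be in every candidate key.
{A, B}⁺ = {A, B, C, D, E, F}, which is every attribute, so {A, B} is a candidate key.
{A, C}⁺ = {A, B, C, D, E, F}, which is every attribute, so {A, C} is a candidate key.
Any other superkey properly contains one of these, so there are no further candidate keys.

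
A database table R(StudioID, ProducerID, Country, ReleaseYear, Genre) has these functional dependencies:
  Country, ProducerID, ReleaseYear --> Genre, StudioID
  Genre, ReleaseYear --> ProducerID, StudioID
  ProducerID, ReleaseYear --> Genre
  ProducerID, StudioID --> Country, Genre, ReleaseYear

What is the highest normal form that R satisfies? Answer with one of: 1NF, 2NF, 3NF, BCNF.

Candidate keys: {Genre, ReleaseYear}, {ProducerID, ReleaseYear}, {ProducerID, StudioID}. Prime attributes: {Genre, ProducerID, ReleaseYear, StudioID}.
Each dependency's left side is a superkey — BCNF holds.

BCNF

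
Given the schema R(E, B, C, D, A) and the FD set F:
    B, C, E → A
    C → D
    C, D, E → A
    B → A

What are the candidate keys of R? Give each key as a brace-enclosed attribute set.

{B, C, E}

No FD produces {B, C, E}, so they must be in every candidate key.
Closure of {B, C, E} is {A, B, C, D, E}, the whole schema; {B, C, E} is a candidate key.
Every other attribute set either contains this one or has a smaller closure.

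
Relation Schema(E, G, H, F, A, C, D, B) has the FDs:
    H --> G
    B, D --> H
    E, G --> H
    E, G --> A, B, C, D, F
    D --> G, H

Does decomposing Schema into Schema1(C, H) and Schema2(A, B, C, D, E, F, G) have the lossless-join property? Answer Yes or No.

No

Common attributes: {C}; their closure is {C}.
Schema1 ⊄ {C} and Schema2 ⊄ {C}, so the split is lossy.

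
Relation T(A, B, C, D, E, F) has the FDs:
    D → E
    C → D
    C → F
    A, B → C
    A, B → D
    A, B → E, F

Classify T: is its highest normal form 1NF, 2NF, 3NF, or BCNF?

Candidate key: {A, B}. Prime attributes: {A, B}.
For D → E we have {D}⁺ = {D, E}; {D} is not a superkey, so BCNF fails.
D → E has non-prime {E} on the right and a non-superkey on the left, so 3NF fails.
No non-prime attribute depends on a proper subset of any candidate key, so 2NF holds.

2NF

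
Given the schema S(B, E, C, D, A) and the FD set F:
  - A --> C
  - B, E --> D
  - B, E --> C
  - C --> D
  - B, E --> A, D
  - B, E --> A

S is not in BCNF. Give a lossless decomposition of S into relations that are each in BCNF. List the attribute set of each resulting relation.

{A, B, E}; {A, C}; {C, D}

Candidate key of the original relation: {B, E}.
Within {A, B, C, D, E}: {A}⁺ ∩ {A, B, C, D, E} = {A, C, D}, not the whole set, so A --> C, D violates BCNF; decompose into {A, C, D} and {A, B, E}.
Within {A, C, D}: {C}⁺ ∩ {A, C, D} = {C, D}, not the whole set, so C --> D violates BCNF; decompose into {C, D} and {A, C}.
{C, D} has no BCNF violation.
{A, C} has no BCNF violation.
{A, B, E} has no BCNF violation.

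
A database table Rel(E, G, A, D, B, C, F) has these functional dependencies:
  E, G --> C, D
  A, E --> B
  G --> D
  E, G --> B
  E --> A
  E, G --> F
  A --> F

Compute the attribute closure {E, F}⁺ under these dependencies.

{A, B, E, F}

Start with {E, F}.
E --> A applies; add {A} → now {A, E, F}.
A, E --> B applies; add {B} → now {A, B, E, F}.
No further FD applies.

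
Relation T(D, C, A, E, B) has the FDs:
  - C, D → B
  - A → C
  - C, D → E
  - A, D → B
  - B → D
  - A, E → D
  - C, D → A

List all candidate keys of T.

{A, B}, {A, D}, {A, E}, {B, C}, {C, D}

Closure of {A, B} is {A, B, C, D, E}, the whole schema; {A, B} is a candidate key.
Closure of {A, D} is {A, B, C, D, E}, the whole schema; {A, D} is a candidate key.
Closure of {A, E} is {A, B, C, D, E}, the whole schema; {A, E} is a candidate key.
Closure of {B, C} is {A, B, C, D, E}, the whole schema; {B, C} is a candidate key.
Closure of {C, D} is {A, B, C, D, E}, the whole schema; {C, D} is a candidate key.
These are minimal and exhaustive — every other superkey contains one of them.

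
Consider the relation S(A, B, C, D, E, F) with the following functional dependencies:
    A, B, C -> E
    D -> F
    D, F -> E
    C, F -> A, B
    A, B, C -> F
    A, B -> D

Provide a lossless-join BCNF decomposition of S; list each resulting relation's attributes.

{A, B, C}; {A, B, D}; {D, E, F}

Candidate keys of the original relation: {A, B, C}, {C, D}, {C, F}.
In {A, B, C, D, E, F}, {D} is not a superkey ({D}⁺ restricted to this set is {D, E, F}), so split on D -> E, F into {D, E, F} and {A, B, C, D}.
{D, E, F} has no BCNF violation.
In {A, B, C, D}, {A, B} is not a superkey ({A, B}⁺ restricted to this set is {A, B, D}), so split on A, B -> D into {A, B, D} and {A, B, C}.
{A, B, D} has no BCNF violation.
{A, B, C} has no BCNF violation.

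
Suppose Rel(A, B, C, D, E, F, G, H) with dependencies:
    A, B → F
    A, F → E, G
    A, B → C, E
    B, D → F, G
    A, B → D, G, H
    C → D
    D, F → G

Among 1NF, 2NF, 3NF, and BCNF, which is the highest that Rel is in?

2NF

Candidate key: {A, B}. Prime attributes: {A, B}.
A, F → E, G breaks BCNF: {A, F}⁺ = {A, E, F, G}, so {A, F} is not a superkey.
A, F → E, G determines the non-prime attributes {E, G} from a non-superkey — 3NF is violated.
Checking every proper subset of each key, none determines a non-prime attribute — 2NF is satisfied.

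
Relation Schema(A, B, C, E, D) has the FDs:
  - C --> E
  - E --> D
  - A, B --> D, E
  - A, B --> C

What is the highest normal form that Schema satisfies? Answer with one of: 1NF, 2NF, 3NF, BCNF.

Candidate key: {A, B}. Prime attributes: {A, B}.
C --> E breaks BCNF: {C}⁺ = {C, D, E}, so {C} is not a superkey.
C --> E has non-prime {E} on the right and a non-superkey on the left, so 3NF fails.
No non-prime attribute depends on a proper subset of any candidate key, so 2NF holds.

2NF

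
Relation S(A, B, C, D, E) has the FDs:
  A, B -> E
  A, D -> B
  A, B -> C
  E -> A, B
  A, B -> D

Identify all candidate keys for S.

{E}⁺ = {A, B, C, D, E} — all of the relation — so {E} is a candidate key.
{A, B}⁺ = {A, B, C, D, E} — all of the relation — so {A, B} is a candidate key.
{A, D}⁺ = {A, B, C, D, E} — all of the relation — so {A, D} is a candidate key.
Any other superkey properly contains one of these, so there are no further candidate keys.

{A, B}, {A, D}, {E}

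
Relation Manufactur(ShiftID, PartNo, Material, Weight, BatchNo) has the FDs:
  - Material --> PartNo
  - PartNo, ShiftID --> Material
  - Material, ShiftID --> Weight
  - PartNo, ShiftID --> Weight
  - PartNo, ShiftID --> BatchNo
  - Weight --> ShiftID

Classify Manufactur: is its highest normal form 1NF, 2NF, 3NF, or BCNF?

3NF

Candidate keys: {Material, ShiftID}, {Material, Weight}, {PartNo, ShiftID}, {PartNo, Weight}. Prime attributes: {Material, PartNo, ShiftID, Weight}.
Material --> PartNo breaks BCNF: {Material}⁺ = {Material, PartNo}, so {Material} is not a superkey.
Since {PartNo} ⊆ prime attributes and every other non-superkey FD also has a prime right side, the schema is in 3NF.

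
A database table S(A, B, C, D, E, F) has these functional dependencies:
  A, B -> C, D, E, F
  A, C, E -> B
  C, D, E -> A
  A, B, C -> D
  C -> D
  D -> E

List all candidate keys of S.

{C}⁺ = {A, B, C, D, E, F}, which is every attribute, so {C} is a candidate key.
{A, B}⁺ = {A, B, C, D, E, F}, which is every attribute, so {A, B} is a candidate key.
These are minimal and exhaustive — every other superkey contains one of them.

{A, B}, {C}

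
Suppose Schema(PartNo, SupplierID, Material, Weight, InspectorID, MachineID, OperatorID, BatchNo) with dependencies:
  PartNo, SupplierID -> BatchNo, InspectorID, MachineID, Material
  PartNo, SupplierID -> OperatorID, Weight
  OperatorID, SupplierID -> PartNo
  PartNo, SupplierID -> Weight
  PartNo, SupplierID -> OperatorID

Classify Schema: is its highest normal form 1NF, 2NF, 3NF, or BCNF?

Candidate keys: {OperatorID, SupplierID}, {PartNo, SupplierID}. Prime attributes: {OperatorID, PartNo, SupplierID}.
The left-hand side of every FD is a superkey, so BCNF is satisfied.

BCNF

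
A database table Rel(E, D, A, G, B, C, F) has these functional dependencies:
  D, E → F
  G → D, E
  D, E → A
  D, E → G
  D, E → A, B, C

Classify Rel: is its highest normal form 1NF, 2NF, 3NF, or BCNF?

BCNF

Candidate keys: {D, E}, {G}. Prime attributes: {D, E, G}.
The left-hand side of every FD is a superkey, so BCNF is satisfied.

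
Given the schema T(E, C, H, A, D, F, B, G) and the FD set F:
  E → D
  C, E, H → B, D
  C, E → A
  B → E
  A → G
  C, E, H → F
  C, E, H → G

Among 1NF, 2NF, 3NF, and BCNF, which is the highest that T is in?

Candidate keys: {B, C, H}, {C, E, H}. Prime attributes: {B, C, E, H}.
E → D breaks BCNF: {E}⁺ = {D, E}, so {E} is not a superkey.
E → D determines the non-prime attribute {D} from a non-superkey — 3NF is violated.
The proper key subset {B} of {B, C, H} determines non-prime {D}, so the relation is not even in 2NF.

1NF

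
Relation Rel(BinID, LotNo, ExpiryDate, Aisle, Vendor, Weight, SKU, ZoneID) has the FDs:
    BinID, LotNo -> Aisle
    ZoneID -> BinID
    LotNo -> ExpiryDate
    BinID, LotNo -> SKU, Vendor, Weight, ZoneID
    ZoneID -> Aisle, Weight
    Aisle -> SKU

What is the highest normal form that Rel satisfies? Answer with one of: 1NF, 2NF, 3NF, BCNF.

1NF

Candidate keys: {BinID, LotNo}, {LotNo, ZoneID}. Prime attributes: {BinID, LotNo, ZoneID}.
ZoneID -> BinID: {ZoneID}⁺ = {Aisle, BinID, SKU, Weight, ZoneID}, which is not all of the attributes, so the left side is not a superkey — BCNF is violated.
Because {ExpiryDate} is non-prime and the left side of LotNo -> ExpiryDate is not a superkey, the relation is not in 3NF.
{LotNo} is a proper subset of the key {BinID, LotNo}, and {LotNo}⁺ contains the non-prime attribute {ExpiryDate} — a partial dependency, so 2NF is violated.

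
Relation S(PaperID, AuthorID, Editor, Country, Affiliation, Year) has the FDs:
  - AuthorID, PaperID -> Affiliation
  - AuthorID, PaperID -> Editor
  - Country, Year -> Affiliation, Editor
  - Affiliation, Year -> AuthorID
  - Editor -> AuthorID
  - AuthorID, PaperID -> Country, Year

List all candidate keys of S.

{PaperID} never appears on the right of any FD, so every key must include it.
{AuthorID, PaperID} is a candidate key since {AuthorID, PaperID}⁺ = {Affiliation, AuthorID, Country, Editor, PaperID, Year} covers every attribute.
{Editor, PaperID} is a candidate key since {Editor, PaperID}⁺ = {Affiliation, AuthorID, Country, Editor, PaperID, Year} covers every attribute.
{Affiliation, PaperID, Year} is a candidate key since {Affiliation, PaperID, Year}⁺ = {Affiliation, AuthorID, Country, Editor, PaperID, Year} covers every attribute.
{Country, PaperID, Year} is a candidate key since {Country, PaperID, Year}⁺ = {Affiliation, AuthorID, Country, Editor, PaperID, Year} covers every attribute.
No proper subset of any of these is a key, and no other minimal superkey exists.

{Affiliation, PaperID, Year}, {AuthorID, PaperID}, {Country, PaperID, Year}, {Editor, PaperID}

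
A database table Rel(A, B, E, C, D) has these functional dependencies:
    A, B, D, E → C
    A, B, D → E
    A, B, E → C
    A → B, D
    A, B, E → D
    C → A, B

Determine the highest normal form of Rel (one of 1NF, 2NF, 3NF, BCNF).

Candidate keys: {A}, {C}. Prime attributes: {A, C}.
Each dependency's left side is a superkey — BCNF holds.

BCNF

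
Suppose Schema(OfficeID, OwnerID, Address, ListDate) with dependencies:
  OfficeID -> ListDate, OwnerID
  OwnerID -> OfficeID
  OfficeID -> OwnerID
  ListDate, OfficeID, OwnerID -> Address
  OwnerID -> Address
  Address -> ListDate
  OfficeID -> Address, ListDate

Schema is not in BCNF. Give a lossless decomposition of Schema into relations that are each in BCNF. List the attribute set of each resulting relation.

Candidate keys of the original relation: {OfficeID}, {OwnerID}.
In {Address, ListDate, OfficeID, OwnerID}, {Address} is not a superkey ({Address}⁺ restricted to this set is {Address, ListDate}), so split on Address -> ListDate into {Address, ListDate} and {Address, OfficeID, OwnerID}.
{Address, ListDate} is in BCNF.
{Address, OfficeID, OwnerID} is in BCNF.

{Address, ListDate}; {Address, OfficeID, OwnerID}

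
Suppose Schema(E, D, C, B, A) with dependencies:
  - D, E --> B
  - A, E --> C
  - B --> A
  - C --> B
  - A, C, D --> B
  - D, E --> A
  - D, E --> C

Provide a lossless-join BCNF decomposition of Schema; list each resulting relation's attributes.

{A, B}; {A, D, E}; {B, C}; {C, E}

Candidate key of the original relation: {D, E}.
Within {A, B, C, D, E}: {A, E}⁺ ∩ {A, B, C, D, E} = {A, B, C, E}, not the whole set, so A, E --> B, C violates BCNF; decompose into {A, B, C, E} and {A, D, E}.
Within {A, B, C, E}: {B}⁺ ∩ {A, B, C, E} = {A, B}, not the whole set, so B --> A violates BCNF; decompose into {A, B} and {B, C, E}.
{A, B} is in BCNF.
Within {B, C, E}: {C}⁺ ∩ {B, C, E} = {B, C}, not the whole set, so C --> B violates BCNF; decompose into {B, C} and {C, E}.
{B, C} is in BCNF.
{C, E} is in BCNF.
{A, D, E} is in BCNF.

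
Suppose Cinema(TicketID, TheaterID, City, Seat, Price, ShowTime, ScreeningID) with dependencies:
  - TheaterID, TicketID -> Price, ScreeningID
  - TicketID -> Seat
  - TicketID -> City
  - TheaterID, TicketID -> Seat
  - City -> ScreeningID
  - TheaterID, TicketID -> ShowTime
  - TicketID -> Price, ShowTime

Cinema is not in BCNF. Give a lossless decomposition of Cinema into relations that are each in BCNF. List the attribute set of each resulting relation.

Candidate key of the original relation: {TheaterID, TicketID}.
{City, Price, ScreeningID, Seat, ShowTime, TheaterID, TicketID}: {TicketID} determines {City, Price, ScreeningID, Seat, ShowTime, TicketID} here but is not a superkey — split on TicketID -> City, Price, ScreeningID, Seat, ShowTime, giving {City, Price, ScreeningID, Seat, ShowTime, TicketID} and {TheaterID, TicketID}.
{City, Price, ScreeningID, Seat, ShowTime, TicketID}: {City} determines {City, ScreeningID} here but is not a superkey — split on City -> ScreeningID, giving {City, ScreeningID} and {City, Price, Seat, ShowTime, TicketID}.
{City, ScreeningID} is in BCNF.
{City, Price, Seat, ShowTime, TicketID} is in BCNF.
{TheaterID, TicketID} is in BCNF.

{City, Price, Seat, ShowTime, TicketID}; {City, ScreeningID}; {TheaterID, TicketID}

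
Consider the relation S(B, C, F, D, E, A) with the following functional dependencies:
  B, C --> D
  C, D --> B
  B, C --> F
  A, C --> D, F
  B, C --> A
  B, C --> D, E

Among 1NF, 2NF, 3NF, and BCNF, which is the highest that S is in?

Candidate keys: {A, C}, {B, C}, {C, D}. Prime attributes: {A, B, C, D}.
Each dependency's left side is a superkey — BCNF holds.

BCNF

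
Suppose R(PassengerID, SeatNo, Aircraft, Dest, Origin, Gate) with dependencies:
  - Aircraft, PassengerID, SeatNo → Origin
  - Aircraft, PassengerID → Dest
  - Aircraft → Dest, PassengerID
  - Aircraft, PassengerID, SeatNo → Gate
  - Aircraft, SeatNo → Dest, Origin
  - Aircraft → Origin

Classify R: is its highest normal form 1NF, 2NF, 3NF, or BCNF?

1NF

Candidate key: {Aircraft, SeatNo}. Prime attributes: {Aircraft, SeatNo}.
For Aircraft, PassengerID → Dest we have {Aircraft, PassengerID}⁺ = {Aircraft, Dest, Origin, PassengerID}; {Aircraft, PassengerID} is not a superkey, so BCNF fails.
Aircraft, PassengerID → Dest has non-prime {Dest} on the right and a non-superkey on the left, so 3NF fails.
The proper key subset {Aircraft} of {Aircraft, SeatNo} determines non-prime {Dest, Origin, PassengerID}, so the relation is not even in 2NF.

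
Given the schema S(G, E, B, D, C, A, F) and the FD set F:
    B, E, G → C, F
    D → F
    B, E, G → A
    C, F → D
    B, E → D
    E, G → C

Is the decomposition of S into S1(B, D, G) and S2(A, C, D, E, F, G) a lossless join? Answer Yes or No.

S1 ∩ S2 = {D, G}; its closure under F is {D, F, G}.
Neither S1 nor S2 is contained in that closure, so the decomposition is lossy.

No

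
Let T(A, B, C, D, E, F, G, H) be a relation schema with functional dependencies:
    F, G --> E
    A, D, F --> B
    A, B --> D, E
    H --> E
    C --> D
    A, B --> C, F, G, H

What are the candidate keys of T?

{A, B}, {A, C, F}, {A, D, F}

Attributes never on any right-hand side: {A} — every candidate key must contain it.
Closure of {A, B} is {A, B, C, D, E, F, G, H}, the whole schema; {A, B} is a candidate key.
Closure of {A, C, F} is {A, B, C, D, E, F, G, H}, the whole schema; {A, C, F} is a candidate key.
Closure of {A, D, F} is {A, B, C, D, E, F, G, H}, the whole schema; {A, D, F} is a candidate key.
Any other superkey properly contains one of these, so there are no further candidate keys.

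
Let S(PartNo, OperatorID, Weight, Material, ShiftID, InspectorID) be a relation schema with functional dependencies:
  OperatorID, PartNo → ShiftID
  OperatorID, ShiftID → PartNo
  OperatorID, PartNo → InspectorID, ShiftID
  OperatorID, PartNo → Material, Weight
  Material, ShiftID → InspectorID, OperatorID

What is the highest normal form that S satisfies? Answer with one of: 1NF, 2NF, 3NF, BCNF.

Candidate keys: {Material, ShiftID}, {OperatorID, PartNo}, {OperatorID, ShiftID}. Prime attributes: {Material, OperatorID, PartNo, ShiftID}.
Each dependency's left side is a superkey — BCNF holds.

BCNF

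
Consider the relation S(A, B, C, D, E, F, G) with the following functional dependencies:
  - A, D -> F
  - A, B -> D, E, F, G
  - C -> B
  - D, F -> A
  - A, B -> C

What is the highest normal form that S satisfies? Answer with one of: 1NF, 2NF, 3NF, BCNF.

3NF

Candidate keys: {A, B}, {A, C}, {B, D, F}, {C, D, F}. Prime attributes: {A, B, C, D, F}.
A, D -> F: {A, D}⁺ = {A, D, F}, which is not all of the attributes, so the left side is not a superkey — BCNF is violated.
But every attribute on its right side ({F}) is prime, and the same holds for every other non-superkey FD, so 3NF still holds.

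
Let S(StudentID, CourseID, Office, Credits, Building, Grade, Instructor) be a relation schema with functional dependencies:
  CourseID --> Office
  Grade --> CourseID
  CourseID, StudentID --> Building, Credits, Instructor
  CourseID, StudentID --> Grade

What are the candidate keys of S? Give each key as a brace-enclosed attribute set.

No FD produces {StudentID}, so it must be in every candidate key.
{CourseID, StudentID}⁺ = {Building, CourseID, Credits, Grade, Instructor, Office, StudentID} — all of the relation — so {CourseID, StudentID} is a candidate key.
{Grade, StudentID}⁺ = {Building, CourseID, Credits, Grade, Instructor, Office, StudentID} — all of the relation — so {Grade, StudentID} is a candidate key.
These are minimal and exhaustive — every other superkey contains one of them.

{CourseID, StudentID}, {Grade, StudentID}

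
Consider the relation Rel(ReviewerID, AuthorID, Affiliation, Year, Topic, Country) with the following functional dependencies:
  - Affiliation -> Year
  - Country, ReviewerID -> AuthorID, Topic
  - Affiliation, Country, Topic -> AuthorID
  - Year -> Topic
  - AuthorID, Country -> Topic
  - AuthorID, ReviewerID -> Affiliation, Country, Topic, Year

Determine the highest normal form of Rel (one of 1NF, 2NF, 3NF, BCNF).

Candidate keys: {AuthorID, ReviewerID}, {Country, ReviewerID}. Prime attributes: {AuthorID, Country, ReviewerID}.
Affiliation -> Year breaks BCNF: {Affiliation}⁺ = {Affiliation, Topic, Year}, so {Affiliation} is not a superkey.
Affiliation -> Year determines the non-prime attribute {Year} from a non-superkey — 3NF is violated.
No proper subset of a key has a non-prime attribute in its closure, so there is no partial dependency; 2NF holds.

2NF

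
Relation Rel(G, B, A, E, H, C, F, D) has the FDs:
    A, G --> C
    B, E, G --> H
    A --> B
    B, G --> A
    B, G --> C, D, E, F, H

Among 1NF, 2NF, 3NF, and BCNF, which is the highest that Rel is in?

Candidate keys: {A, G}, {B, G}. Prime attributes: {A, B, G}.
A --> B breaks BCNF: {A}⁺ = {A, B}, so {A} is not a superkey.
But every attribute on its right side ({B}) is prime, and the same holds for every other non-superkey FD, so 3NF still holds.

3NF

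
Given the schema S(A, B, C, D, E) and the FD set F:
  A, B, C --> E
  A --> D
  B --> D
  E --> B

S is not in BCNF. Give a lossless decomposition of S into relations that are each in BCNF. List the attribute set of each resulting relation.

Candidate keys of the original relation: {A, B, C}, {A, C, E}.
In {A, B, C, D, E}, {A} is not a superkey ({A}⁺ restricted to this set is {A, D}), so split on A --> D into {A, D} and {A, B, C, E}.
{A, D}: every determinant is a superkey — BCNF.
In {A, B, C, E}, {E} is not a superkey ({E}⁺ restricted to this set is {B, E}), so split on E --> B into {B, E} and {A, C, E}.
{B, E}: every determinant is a superkey — BCNF.
{A, C, E}: every determinant is a superkey — BCNF.

{A, C, E}; {A, D}; {B, E}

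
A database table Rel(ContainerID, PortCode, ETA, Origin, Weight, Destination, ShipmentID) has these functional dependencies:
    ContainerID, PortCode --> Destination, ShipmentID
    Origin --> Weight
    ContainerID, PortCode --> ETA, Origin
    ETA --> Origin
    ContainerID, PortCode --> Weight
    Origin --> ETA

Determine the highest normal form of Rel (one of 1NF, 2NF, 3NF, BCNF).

2NF

Candidate key: {ContainerID, PortCode}. Prime attributes: {ContainerID, PortCode}.
For Origin --> Weight we have {Origin}⁺ = {ETA, Origin, Weight}; {Origin} is not a superkey, so BCNF fails.
Origin --> Weight has non-prime {Weight} on the right and a non-superkey on the left, so 3NF fails.
No non-prime attribute depends on a proper subset of any candidate key, so 2NF holds.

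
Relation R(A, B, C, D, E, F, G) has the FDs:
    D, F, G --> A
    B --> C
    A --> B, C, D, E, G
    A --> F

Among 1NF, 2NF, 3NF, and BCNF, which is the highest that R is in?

2NF

Candidate keys: {A}, {D, F, G}. Prime attributes: {A, D, F, G}.
B --> C breaks BCNF: {B}⁺ = {B, C}, so {B} is not a superkey.
B --> C determines the non-prime attribute {C} from a non-superkey — 3NF is violated.
No proper subset of a key has a non-prime attribute in its closure, so there is no partial dependency; 2NF holds.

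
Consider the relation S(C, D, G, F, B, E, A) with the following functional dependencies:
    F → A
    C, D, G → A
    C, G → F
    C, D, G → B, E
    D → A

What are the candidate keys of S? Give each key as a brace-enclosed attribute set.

{C, D, G}

{C, D, G} never appear on the right of any FD, so every key must include all of them.
{C, D, G}⁺ = {A, B, C, D, E, F, G} — all of the relation — so {C, D, G} is a candidate key.
Every other attribute set either contains this one or has a smaller closure.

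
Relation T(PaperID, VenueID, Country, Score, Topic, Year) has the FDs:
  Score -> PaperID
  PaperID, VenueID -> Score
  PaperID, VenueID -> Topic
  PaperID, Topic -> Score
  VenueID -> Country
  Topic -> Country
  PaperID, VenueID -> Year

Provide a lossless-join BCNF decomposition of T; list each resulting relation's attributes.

{Country, VenueID}; {PaperID, Score}; {Score, Topic, VenueID, Year}

Candidate keys of the original relation: {PaperID, VenueID}, {Score, VenueID}.
In {Country, PaperID, Score, Topic, VenueID, Year}, {Score} is not a superkey ({Score}⁺ restricted to this set is {PaperID, Score}), so split on Score -> PaperID into {PaperID, Score} and {Country, Score, Topic, VenueID, Year}.
{PaperID, Score}: every determinant is a superkey — BCNF.
In {Country, Score, Topic, VenueID, Year}, {VenueID} is not a superkey ({VenueID}⁺ restricted to this set is {Country, VenueID}), so split on VenueID -> Country into {Country, VenueID} and {Score, Topic, VenueID, Year}.
{Country, VenueID}: every determinant is a superkey — BCNF.
{Score, Topic, VenueID, Year}: every determinant is a superkey — BCNF.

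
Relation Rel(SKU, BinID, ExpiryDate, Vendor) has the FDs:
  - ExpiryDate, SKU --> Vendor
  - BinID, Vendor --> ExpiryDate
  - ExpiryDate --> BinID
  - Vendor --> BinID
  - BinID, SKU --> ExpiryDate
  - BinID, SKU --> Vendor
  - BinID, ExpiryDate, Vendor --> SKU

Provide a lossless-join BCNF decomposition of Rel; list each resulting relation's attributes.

Candidate keys of the original relation: {BinID, SKU}, {ExpiryDate, SKU}, {Vendor}.
{BinID, ExpiryDate, SKU, Vendor}: {ExpiryDate} determines {BinID, ExpiryDate} here but is not a superkey — split on ExpiryDate --> BinID, giving {BinID, ExpiryDate} and {ExpiryDate, SKU, Vendor}.
{BinID, ExpiryDate}: every determinant is a superkey — BCNF.
{ExpiryDate, SKU, Vendor}: every determinant is a superkey — BCNF.

{BinID, ExpiryDate}; {ExpiryDate, SKU, Vendor}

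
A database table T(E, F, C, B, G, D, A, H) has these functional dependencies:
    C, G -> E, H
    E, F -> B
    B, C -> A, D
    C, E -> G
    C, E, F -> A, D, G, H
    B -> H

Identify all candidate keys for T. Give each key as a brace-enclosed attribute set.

{C, E, F}, {C, F, G}

No FD produces {C, F}, so they must be in every candidate key.
Closure of {C, E, F} is {A, B, C, D, E, F, G, H}, the whole schema; {C, E, F} is a candidate key.
Closure of {C, F, G} is {A, B, C, D, E, F, G, H}, the whole schema; {C, F, G} is a candidate key.
No proper subset of any of these is a key, and no other minimal superkey exists.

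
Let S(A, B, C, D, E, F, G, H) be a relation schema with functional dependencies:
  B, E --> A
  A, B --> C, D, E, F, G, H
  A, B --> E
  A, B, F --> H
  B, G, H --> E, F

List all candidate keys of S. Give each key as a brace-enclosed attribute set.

{A, B}, {B, E}, {B, G, H}

No FD produces {B}, so it must be in every candidate key.
{A, B}⁺ = {A, B, C, D, E, F, G, H} — all of the relation — so {A, B} is a candidate key.
{B, E}⁺ = {A, B, C, D, E, F, G, H} — all of the relation — so {B, E} is a candidate key.
{B, G, H}⁺ = {A, B, C, D, E, F, G, H} — all of the relation — so {B, G, H} is a candidate key.
These are minimal and exhaustive — every other superkey contains one of them.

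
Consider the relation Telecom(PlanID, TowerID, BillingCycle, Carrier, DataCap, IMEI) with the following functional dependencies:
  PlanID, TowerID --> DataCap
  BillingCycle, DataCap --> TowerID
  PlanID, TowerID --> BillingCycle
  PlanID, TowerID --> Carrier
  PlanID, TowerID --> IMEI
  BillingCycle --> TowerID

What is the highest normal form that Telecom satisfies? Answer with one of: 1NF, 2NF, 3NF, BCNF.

3NF

Candidate keys: {BillingCycle, PlanID}, {PlanID, TowerID}. Prime attributes: {BillingCycle, PlanID, TowerID}.
BillingCycle, DataCap --> TowerID breaks BCNF: {BillingCycle, DataCap}⁺ = {BillingCycle, DataCap, TowerID}, so {BillingCycle, DataCap} is not a superkey.
Since {TowerID} ⊆ prime attributes and every other non-superkey FD also has a prime right side, the schema is in 3NF.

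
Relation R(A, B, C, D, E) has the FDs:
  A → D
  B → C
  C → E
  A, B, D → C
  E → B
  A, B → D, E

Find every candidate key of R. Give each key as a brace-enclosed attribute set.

{A, B}, {A, C}, {A, E}

{A} never appears on the right of any FD, so every key must include it.
Closure of {A, B} is {A, B, C, D, E}, the whole schema; {A, B} is a candidate key.
Closure of {A, C} is {A, B, C, D, E}, the whole schema; {A, C} is a candidate key.
Closure of {A, E} is {A, B, C, D, E}, the whole schema; {A, E} is a candidate key.
No proper subset of any of these is a key, and no other minimal superkey exists.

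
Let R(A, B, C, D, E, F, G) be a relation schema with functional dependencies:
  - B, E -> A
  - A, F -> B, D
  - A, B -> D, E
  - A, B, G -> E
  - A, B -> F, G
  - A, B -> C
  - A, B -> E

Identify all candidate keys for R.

{A, B}, {A, F}, {B, E}

{A, B}⁺ = {A, B, C, D, E, F, G} — all of the relation — so {A, B} is a candidate key.
{A, F}⁺ = {A, B, C, D, E, F, G} — all of the relation — so {A, F} is a candidate key.
{B, E}⁺ = {A, B, C, D, E, F, G} — all of the relation — so {B, E} is a candidate key.
Any other superkey properly contains one of these, so there are no further candidate keys.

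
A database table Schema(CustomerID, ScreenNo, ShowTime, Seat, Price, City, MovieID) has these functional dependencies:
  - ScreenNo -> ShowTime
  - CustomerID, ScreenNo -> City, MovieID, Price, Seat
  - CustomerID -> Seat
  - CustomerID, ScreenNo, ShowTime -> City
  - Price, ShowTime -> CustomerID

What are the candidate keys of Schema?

{CustomerID, ScreenNo}, {Price, ScreenNo}

{ScreenNo} never appears on the right of any FD, so every key must include it.
Closure of {CustomerID, ScreenNo} is {City, CustomerID, MovieID, Price, ScreenNo, Seat, ShowTime}, the whole schema; {CustomerID, ScreenNo} is a candidate key.
Closure of {Price, ScreenNo} is {City, CustomerID, MovieID, Price, ScreenNo, Seat, ShowTime}, the whole schema; {Price, ScreenNo} is a candidate key.
Any other superkey properly contains one of these, so there are no further candidate keys.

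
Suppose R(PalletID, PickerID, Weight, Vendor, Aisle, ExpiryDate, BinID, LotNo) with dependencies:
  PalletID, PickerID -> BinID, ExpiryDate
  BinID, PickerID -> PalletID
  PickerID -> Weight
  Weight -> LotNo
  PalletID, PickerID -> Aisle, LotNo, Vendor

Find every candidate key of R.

{PickerID} never appears on the right of any FD, so every key must include it.
{BinID, PickerID} is a candidate key since {BinID, PickerID}⁺ = {Aisle, BinID, ExpiryDate, LotNo, PalletID, PickerID, Vendor, Weight} covers every attribute.
{PalletID, PickerID} is a candidate key since {PalletID, PickerID}⁺ = {Aisle, BinID, ExpiryDate, LotNo, PalletID, PickerID, Vendor, Weight} covers every attribute.
No proper subset of any of these is a key, and no other minimal superkey exists.

{BinID, PickerID}, {PalletID, PickerID}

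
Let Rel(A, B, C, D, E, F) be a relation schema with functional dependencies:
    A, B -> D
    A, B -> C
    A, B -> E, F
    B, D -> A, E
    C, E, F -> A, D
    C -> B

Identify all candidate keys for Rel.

{A, B}⁺ = {A, B, C, D, E, F} — all of the relation — so {A, B} is a candidate key.
{A, C}⁺ = {A, B, C, D, E, F} — all of the relation — so {A, C} is a candidate key.
{B, D}⁺ = {A, B, C, D, E, F} — all of the relation — so {B, D} is a candidate key.
{C, D}⁺ = {A, B, C, D, E, F} — all of the relation — so {C, D} is a candidate key.
{C, E, F}⁺ = {A, B, C, D, E, F} — all of the relation — so {C, E, F} is a candidate key.
No proper subset of any of these is a key, and no other minimal superkey exists.

{A, B}, {A, C}, {B, D}, {C, D}, {C, E, F}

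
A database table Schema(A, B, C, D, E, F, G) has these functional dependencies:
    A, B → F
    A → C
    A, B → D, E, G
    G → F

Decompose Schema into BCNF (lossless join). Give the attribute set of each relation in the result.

{A, B, D, E, G}; {A, C}; {F, G}

Candidate key of the original relation: {A, B}.
Within {A, B, C, D, E, F, G}: {A}⁺ ∩ {A, B, C, D, E, F, G} = {A, C}, not the whole set, so A → C violates BCNF; decompose into {A, C} and {A, B, D, E, F, G}.
{A, C} is in BCNF.
Within {A, B, D, E, F, G}: {G}⁺ ∩ {A, B, D, E, F, G} = {F, G}, not the whole set, so G → F violates BCNF; decompose into {F, G} and {A, B, D, E, G}.
{F, G} is in BCNF.
{A, B, D, E, G} is in BCNF.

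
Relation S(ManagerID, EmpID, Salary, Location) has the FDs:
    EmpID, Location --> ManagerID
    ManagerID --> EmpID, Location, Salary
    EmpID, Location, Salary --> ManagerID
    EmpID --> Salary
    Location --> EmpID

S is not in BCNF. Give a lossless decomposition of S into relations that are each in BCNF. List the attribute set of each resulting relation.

{EmpID, Location, ManagerID}; {EmpID, Salary}

Candidate keys of the original relation: {Location}, {ManagerID}.
{EmpID, Location, ManagerID, Salary}: {EmpID} determines {EmpID, Salary} here but is not a superkey — split on EmpID --> Salary, giving {EmpID, Salary} and {EmpID, Location, ManagerID}.
{EmpID, Salary} is in BCNF.
{EmpID, Location, ManagerID} is in BCNF.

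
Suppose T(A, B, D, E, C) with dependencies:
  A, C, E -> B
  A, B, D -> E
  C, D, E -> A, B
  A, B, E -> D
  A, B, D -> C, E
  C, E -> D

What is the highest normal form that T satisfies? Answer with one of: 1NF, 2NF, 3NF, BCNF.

Candidate keys: {A, B, D}, {A, B, E}, {C, E}. Prime attributes: {A, B, C, D, E}.
The left-hand side of every FD is a superkey, so BCNF is satisfied.

BCNF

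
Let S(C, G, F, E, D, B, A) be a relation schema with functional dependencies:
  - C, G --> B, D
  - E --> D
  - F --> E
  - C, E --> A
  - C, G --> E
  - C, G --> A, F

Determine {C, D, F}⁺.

{A, C, D, E, F}

Start with {C, D, F}.
F --> E applies; add {E} → now {C, D, E, F}.
C, E --> A applies; add {A} → now {A, C, D, E, F}.
No further FD applies.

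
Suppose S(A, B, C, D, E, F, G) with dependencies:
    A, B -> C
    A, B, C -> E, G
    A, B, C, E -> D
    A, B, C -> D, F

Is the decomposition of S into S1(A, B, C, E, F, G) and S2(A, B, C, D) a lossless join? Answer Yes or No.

Yes

The shared attributes are {A, B, C} and {A, B, C}⁺ = {A, B, C, D, E, F, G}.
Since S1 ⊆ {A, B, C, D, E, F, G}, the intersection is a superkey of S1; the decomposition is lossless.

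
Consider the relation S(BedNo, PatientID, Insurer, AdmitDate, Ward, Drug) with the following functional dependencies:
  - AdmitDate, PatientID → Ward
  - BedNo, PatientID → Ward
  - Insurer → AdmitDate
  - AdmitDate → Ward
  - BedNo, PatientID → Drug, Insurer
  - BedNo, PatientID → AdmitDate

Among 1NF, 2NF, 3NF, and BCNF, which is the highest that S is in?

2NF

Candidate key: {BedNo, PatientID}. Prime attributes: {BedNo, PatientID}.
AdmitDate, PatientID → Ward breaks BCNF: {AdmitDate, PatientID}⁺ = {AdmitDate, PatientID, Ward}, so {AdmitDate, PatientID} is not a superkey.
AdmitDate, PatientID → Ward has non-prime {Ward} on the right and a non-superkey on the left, so 3NF fails.
No proper subset of a key has a non-prime attribute in its closure, so there is no partial dependency; 2NF holds.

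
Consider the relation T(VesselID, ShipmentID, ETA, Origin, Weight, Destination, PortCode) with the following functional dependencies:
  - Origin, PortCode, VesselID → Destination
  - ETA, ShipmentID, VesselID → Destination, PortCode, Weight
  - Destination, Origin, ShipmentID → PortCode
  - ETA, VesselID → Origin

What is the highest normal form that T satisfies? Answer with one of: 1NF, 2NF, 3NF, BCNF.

Candidate key: {ETA, ShipmentID, VesselID}. Prime attributes: {ETA, ShipmentID, VesselID}.
For Origin, PortCode, VesselID → Destination we have {Origin, PortCode, VesselID}⁺ = {Destination, Origin, PortCode, VesselID}; {Origin, PortCode, VesselID} is not a superkey, so BCNF fails.
Because {Destination} is non-prime and the left side of Origin, PortCode, VesselID → Destination is not a superkey, the relation is not in 3NF.
Since {ETA, VesselID} ⊂ {ETA, ShipmentID, VesselID} and {ETA, VesselID}⁺ ⊇ {Origin} with {Origin} non-prime, there is a partial dependency; 2NF fails.

1NF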